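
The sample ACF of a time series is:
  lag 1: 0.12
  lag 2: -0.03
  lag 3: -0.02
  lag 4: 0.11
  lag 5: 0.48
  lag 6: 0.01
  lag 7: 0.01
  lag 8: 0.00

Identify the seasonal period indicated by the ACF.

The largest autocorrelation is r_5 = 0.48; the remaining lags stay at or below 0.12.
The dominant spike at lag 5 indicates a seasonal period of 5.

5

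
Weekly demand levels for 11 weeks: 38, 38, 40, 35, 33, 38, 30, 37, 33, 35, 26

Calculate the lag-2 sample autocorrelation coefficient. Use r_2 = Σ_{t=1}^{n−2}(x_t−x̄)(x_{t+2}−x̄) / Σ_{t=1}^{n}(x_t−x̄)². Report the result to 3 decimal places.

0.290

Mean x̄ = (38 + 38 + 40 + 35 + 33 + 38 + 30 + 37 + 33 + 35 + 26)/11 = 34.8182
Numerator Σ_{t=1}^{9}(x_t−x̄)(x_{t+2}−x̄) = 49.1157
Denominator Σ(x_t−x̄)² = 169.6364
r_2 = 49.1157 / 169.6364 = 0.290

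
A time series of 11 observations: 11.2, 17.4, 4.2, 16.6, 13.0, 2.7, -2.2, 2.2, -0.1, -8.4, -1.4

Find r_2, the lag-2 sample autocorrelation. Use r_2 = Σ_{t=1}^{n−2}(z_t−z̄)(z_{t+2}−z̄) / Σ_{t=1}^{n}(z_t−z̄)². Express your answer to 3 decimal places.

Mean z̄ = (11.2 + 17.4 + 4.2 + 16.6 + 13.0 + 2.7 − 2.2 + 2.2 − 0.1 − 8.4 − 1.4)/11 = 5.0182
Numerator Σ_{t=1}^{9}(z_t−z̄)(z_{t+2}−z̄) = 161.4939
Denominator Σ(z_t−z̄)² = 702.8964
r_2 = 161.4939 / 702.8964 = 0.230

0.230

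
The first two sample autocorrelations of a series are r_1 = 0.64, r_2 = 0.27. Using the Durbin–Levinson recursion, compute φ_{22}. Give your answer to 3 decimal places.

-0.236

φ_{22} = (r_2 − r_1²) / (1 − r_1²)
r_1² = (0.64)² = 0.4096
Numerator = 0.27 − 0.4096 = -0.1396; denominator = 1 − 0.4096 = 0.5904
φ_{22} = -0.1396 / 0.5904 = -0.236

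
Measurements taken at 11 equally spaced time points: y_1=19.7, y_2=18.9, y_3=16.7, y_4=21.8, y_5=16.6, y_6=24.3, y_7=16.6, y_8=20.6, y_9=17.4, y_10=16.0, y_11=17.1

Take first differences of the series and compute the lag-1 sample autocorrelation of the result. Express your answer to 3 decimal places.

First differences Δy: -0.8, -2.2, 5.1, -5.2, 7.7, -7.7, 4.0, -3.2, -1.4, 1.1
Mean of differences = -0.2600
Numerator Σ(Δy_t−Δȳ)(Δy_{t+1}−Δȳ) = -176.7916
Denominator Σ(Δy_t−Δȳ)² = 205.8440
r_1(Δy) = -176.7916 / 205.8440 = -0.859

-0.859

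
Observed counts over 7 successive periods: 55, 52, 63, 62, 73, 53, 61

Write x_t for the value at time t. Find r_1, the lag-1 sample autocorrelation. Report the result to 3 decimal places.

-0.155

Mean x̄ = (55 + 52 + 63 + 62 + 73 + 53 + 61)/7 = 59.8571
Deviations from mean: -4.8571, -7.8571, 3.1429, 2.1429, 13.1429, -6.8571, 1.1429
Σ(x_t−x̄)(x_{t+1}−x̄) = (38.1633) + (-24.6939) + (6.7347) + (28.1633) + (-90.1224) + (-7.8367) = -49.5918
Denominator Σ(x_t−x̄)² = 320.8571
r_1 = -49.5918 / 320.8571 = -0.155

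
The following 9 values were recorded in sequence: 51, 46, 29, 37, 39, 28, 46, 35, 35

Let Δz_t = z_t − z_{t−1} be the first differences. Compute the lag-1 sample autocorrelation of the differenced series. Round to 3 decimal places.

-0.523

First differences Δz: -5, -17, 8, 2, -11, 18, -11, 0
Mean of differences = -2.0000
Numerator Σ(Δz_t−Δz̄)(Δz_{t+1}−Δz̄) = -479.0000
Denominator Σ(Δz_t−Δz̄)² = 916.0000
r_1(Δz) = -479.0000 / 916.0000 = -0.523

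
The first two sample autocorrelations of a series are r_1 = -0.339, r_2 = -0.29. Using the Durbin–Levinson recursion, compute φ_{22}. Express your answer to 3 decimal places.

-0.457

φ_{22} = (r_2 − r_1²) / (1 − r_1²)
r_1² = (-0.339)² = 0.114921
Numerator = -0.29 − 0.1149 = -0.4049; denominator = 1 − 0.1149 = 0.8851
φ_{22} = -0.4049 / 0.8851 = -0.457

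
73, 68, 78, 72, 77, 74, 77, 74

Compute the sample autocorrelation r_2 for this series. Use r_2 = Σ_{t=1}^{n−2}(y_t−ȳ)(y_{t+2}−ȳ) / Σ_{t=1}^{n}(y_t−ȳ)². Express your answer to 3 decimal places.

0.379

Mean ȳ = (73 + 68 + 78 + 72 + 77 + 74 + 77 + 74)/8 = 74.1250
Deviations from mean: -1.1250, -6.1250, 3.8750, -2.1250, 2.8750, -0.1250, 2.8750, -0.1250
Numerator Σ_{t=1}^{6}(y_t−ȳ)(y_{t+2}−ȳ) = 28.3438
Denominator Σ(y_t−ȳ)² = 74.8750
r_2 = 28.3438 / 74.8750 = 0.379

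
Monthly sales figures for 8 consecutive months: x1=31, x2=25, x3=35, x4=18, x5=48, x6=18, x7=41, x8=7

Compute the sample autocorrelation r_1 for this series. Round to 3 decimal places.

Mean x̄ = (31 + 25 + 35 + 18 + 48 + 18 + 41 + 7)/8 = 27.8750
Σ(x_t−x̄)(x_{t+1}−x̄) = (-8.9844) + (-20.4844) + (-70.3594) + (-198.7344) + (-198.7344) + (-129.6094) + (-273.9844) = -900.8906
Denominator Σ(x_t−x̄)² = 1276.8750
r_1 = -900.8906 / 1276.8750 = -0.706

-0.706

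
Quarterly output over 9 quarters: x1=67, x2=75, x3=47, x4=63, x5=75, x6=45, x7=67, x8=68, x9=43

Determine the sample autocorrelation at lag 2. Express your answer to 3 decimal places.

-0.324

Mean x̄ = (67 + 75 + 47 + 63 + 75 + 45 + 67 + 68 + 43)/9 = 61.1111
Σ(x_t−x̄)(x_{t+2}−x̄) = (-83.0988) + (26.2346) + (-195.9877) + (-30.4321) + (81.7901) + (-110.9877) + (-106.6543) = -419.1358
Denominator Σ(x_t−x̄)² = 1292.8889
r_2 = -419.1358 / 1292.8889 = -0.324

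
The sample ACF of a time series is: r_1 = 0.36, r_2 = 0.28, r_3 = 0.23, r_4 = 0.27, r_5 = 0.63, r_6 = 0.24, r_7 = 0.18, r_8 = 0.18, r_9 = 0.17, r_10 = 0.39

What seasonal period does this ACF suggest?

The largest autocorrelation is r_5 = 0.63, with a weaker echo at lag 10 (0.39); the remaining lags stay at or below 0.36. The elevated value at lag 1 (0.36), dropping to 0.28 at lag 2, reflects decaying short-term dependence rather than seasonality.
The dominant spike at lag 5 indicates a seasonal period of 5.

5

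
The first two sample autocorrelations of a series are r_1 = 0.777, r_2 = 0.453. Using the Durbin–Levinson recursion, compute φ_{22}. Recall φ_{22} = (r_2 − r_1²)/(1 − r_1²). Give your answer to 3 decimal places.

-0.380

φ_{22} = (r_2 − r_1²) / (1 − r_1²)
r_1² = (0.777)² = 0.603729
Numerator = 0.453 − 0.6037 = -0.1507; denominator = 1 − 0.6037 = 0.3963
φ_{22} = -0.1507 / 0.3963 = -0.380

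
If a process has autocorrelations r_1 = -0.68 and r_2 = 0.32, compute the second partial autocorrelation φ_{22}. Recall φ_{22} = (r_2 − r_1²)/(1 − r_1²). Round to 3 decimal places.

φ_{22} = (r_2 − r_1²) / (1 − r_1²)
r_1² = (-0.68)² = 0.4624
Numerator = 0.32 − 0.4624 = -0.1424; denominator = 1 − 0.4624 = 0.5376
φ_{22} = -0.1424 / 0.5376 = -0.265

-0.265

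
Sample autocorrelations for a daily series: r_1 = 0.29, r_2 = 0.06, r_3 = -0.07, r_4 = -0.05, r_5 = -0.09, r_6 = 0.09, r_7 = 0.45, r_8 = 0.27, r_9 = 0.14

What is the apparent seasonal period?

7

The largest autocorrelation is r_7 = 0.45; the remaining lags stay at or below 0.29. The elevated value at lag 1 (0.29), dropping to 0.06 at lag 2, reflects decaying short-term dependence rather than seasonality.
The dominant spike at lag 7 indicates a seasonal period of 7.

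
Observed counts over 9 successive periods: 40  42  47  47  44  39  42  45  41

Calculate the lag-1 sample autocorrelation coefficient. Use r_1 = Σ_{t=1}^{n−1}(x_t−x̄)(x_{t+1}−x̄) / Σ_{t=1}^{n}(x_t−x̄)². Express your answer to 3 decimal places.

0.191

Mean x̄ = (40 + 42 + 47 + 47 + 44 + 39 + 42 + 45 + 41)/9 = 43.0000
Numerator Σ_{t=1}^{8}(x_t−x̄)(x_{t+1}−x̄) = 13.0000
Denominator Σ(x_t−x̄)² = 68.0000
r_1 = 13.0000 / 68.0000 = 0.191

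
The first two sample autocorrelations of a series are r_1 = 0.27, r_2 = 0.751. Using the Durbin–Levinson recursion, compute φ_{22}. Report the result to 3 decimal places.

0.731

φ_{22} = (r_2 − r_1²) / (1 − r_1²)
r_1² = (0.27)² = 0.0729
Numerator = 0.751 − 0.0729 = 0.6781; denominator = 1 − 0.0729 = 0.9271
φ_{22} = 0.6781 / 0.9271 = 0.731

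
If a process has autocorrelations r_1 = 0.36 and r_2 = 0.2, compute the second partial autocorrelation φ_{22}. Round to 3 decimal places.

φ_{22} = (r_2 − r_1²) / (1 − r_1²)
r_1² = (0.36)² = 0.1296
Numerator = 0.2 − 0.1296 = 0.0704; denominator = 1 − 0.1296 = 0.8704
φ_{22} = 0.0704 / 0.8704 = 0.081

0.081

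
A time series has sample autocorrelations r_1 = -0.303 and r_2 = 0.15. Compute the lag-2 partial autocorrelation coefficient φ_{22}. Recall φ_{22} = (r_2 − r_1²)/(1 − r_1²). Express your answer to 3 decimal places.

0.064

φ_{22} = (r_2 − r_1²) / (1 − r_1²)
r_1² = (-0.303)² = 0.091809
Numerator = 0.15 − 0.0918 = 0.0582; denominator = 1 − 0.0918 = 0.9082
φ_{22} = 0.0582 / 0.9082 = 0.064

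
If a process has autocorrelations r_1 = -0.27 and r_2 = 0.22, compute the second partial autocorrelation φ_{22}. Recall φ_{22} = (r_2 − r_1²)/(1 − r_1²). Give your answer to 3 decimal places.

0.159

φ_{22} = (r_2 − r_1²) / (1 − r_1²)
r_1² = (-0.27)² = 0.0729
Numerator = 0.22 − 0.0729 = 0.1471; denominator = 1 − 0.0729 = 0.9271
φ_{22} = 0.1471 / 0.9271 = 0.159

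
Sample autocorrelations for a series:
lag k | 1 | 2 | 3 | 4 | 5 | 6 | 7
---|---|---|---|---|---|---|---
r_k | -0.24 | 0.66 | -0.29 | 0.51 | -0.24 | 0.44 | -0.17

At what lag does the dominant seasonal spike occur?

The largest autocorrelation is r_2 = 0.66, with weaker echoes at lags 4 (0.51) and 6 (0.44); the remaining lags stay at or below -0.17.
The dominant spike at lag 2 indicates a seasonal period of 2.

2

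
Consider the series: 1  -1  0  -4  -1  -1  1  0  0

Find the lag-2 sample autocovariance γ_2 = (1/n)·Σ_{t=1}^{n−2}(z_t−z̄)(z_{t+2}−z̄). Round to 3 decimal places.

Mean z̄ = (1 − 1 + 0 − 4 − 1 − 1 + 1 + 0 + 0)/9 = -0.5556
Σ_{t=1}^{7}(z_t−z̄)(z_{t+2}−z̄) = 3.6049
γ_2 = 3.6049 / 9 = 0.401

0.401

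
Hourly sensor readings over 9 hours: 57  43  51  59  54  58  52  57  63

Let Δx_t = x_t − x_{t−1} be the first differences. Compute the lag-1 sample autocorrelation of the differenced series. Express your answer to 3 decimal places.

First differences Δx: -14, 8, 8, -5, 4, -6, 5, 6
Mean of differences = 0.7500
Numerator Σ(Δx_t−Δx̄)(Δx_{t+1}−Δx̄) = -143.0625
Denominator Σ(Δx_t−Δx̄)² = 457.5000
r_1(Δx) = -143.0625 / 457.5000 = -0.313

-0.313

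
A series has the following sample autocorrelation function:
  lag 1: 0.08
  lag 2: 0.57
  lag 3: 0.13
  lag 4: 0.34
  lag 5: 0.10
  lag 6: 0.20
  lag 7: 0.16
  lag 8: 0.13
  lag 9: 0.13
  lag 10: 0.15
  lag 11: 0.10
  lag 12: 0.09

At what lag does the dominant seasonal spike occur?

2

The largest autocorrelation is r_2 = 0.57, with weaker echoes at lags 4 (0.34) and 6 (0.20); the remaining lags stay at or below 0.16.
The dominant spike at lag 2 indicates a seasonal period of 2.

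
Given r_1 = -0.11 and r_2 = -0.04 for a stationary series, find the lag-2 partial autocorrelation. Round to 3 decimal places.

φ_{22} = (r_2 − r_1²) / (1 − r_1²)
r_1² = (-0.11)² = 0.0121
Numerator = -0.04 − 0.0121 = -0.0521; denominator = 1 − 0.0121 = 0.9879
φ_{22} = -0.0521 / 0.9879 = -0.053

-0.053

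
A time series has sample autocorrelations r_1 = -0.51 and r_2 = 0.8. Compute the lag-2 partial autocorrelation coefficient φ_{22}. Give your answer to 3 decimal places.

φ_{22} = (r_2 − r_1²) / (1 − r_1²)
r_1² = (-0.51)² = 0.2601
Numerator = 0.8 − 0.2601 = 0.5399; denominator = 1 − 0.2601 = 0.7399
φ_{22} = 0.5399 / 0.7399 = 0.730

0.730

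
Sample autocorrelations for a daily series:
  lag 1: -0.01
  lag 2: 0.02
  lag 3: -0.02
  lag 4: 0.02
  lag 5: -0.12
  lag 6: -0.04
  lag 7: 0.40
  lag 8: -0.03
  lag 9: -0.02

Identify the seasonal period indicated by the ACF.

The largest autocorrelation is r_7 = 0.40; the remaining lags stay at or below 0.02.
The dominant spike at lag 7 indicates a seasonal period of 7.

7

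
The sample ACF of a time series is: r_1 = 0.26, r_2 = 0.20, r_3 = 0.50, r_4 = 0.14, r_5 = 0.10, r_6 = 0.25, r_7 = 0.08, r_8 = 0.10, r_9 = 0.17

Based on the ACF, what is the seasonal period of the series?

The largest autocorrelation is r_3 = 0.50; the remaining lags stay at or below 0.26. The elevated value at lag 1 (0.26), dropping to 0.20 at lag 2, reflects decaying short-term dependence rather than seasonality.
The dominant spike at lag 3 indicates a seasonal period of 3.

3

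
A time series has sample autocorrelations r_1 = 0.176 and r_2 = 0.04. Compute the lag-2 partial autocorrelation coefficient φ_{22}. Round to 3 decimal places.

φ_{22} = (r_2 − r_1²) / (1 − r_1²)
r_1² = (0.176)² = 0.030976
Numerator = 0.04 − 0.0310 = 0.0090; denominator = 1 − 0.0310 = 0.9690
φ_{22} = 0.0090 / 0.9690 = 0.009

0.009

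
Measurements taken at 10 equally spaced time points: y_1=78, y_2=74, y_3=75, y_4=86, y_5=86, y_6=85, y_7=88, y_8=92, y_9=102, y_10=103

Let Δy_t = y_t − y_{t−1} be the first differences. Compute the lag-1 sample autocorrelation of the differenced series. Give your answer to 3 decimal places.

-0.100

First differences Δy: -4, 1, 11, 0, -1, 3, 4, 10, 1
Mean of differences = 2.7778
Numerator Σ(Δy_t−Δȳ)(Δy_{t+1}−Δȳ) = -19.4938
Denominator Σ(Δy_t−Δȳ)² = 195.5556
r_1(Δy) = -19.4938 / 195.5556 = -0.100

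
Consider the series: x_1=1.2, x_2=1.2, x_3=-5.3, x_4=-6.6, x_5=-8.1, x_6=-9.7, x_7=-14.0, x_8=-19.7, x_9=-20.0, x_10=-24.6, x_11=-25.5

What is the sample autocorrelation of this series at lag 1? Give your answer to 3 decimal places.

0.738

Mean x̄ = (1.2 + 1.2 − 5.3 − 6.6 − 8.1 − 9.7 − 14.0 − 19.7 − 20.0 − 24.6 − 25.5)/11 = -11.9182
Numerator Σ_{t=1}^{10}(x_t−x̄)(x_{t+1}−x̄) = 672.0851
Denominator Σ(x_t−x̄)² = 911.2564
r_1 = 672.0851 / 911.2564 = 0.738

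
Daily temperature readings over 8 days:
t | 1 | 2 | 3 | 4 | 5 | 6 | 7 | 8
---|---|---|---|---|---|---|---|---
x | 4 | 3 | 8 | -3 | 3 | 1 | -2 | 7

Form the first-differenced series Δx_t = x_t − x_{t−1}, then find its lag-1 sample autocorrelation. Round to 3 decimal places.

-0.570

First differences Δx: -1, 5, -11, 6, -2, -3, 9
Mean of differences = 0.4286
Numerator Σ(Δx_t−Δx̄)(Δx_{t+1}−Δx̄) = -157.0408
Denominator Σ(Δx_t−Δx̄)² = 275.7143
r_1(Δx) = -157.0408 / 275.7143 = -0.570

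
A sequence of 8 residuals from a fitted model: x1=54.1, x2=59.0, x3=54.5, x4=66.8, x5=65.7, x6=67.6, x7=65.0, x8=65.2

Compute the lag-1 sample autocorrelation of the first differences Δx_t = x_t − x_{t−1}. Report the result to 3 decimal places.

-0.583

First differences Δx: 4.9, -4.5, 12.3, -1.1, 1.9, -2.6, 0.2
Mean of differences = 1.5857
Numerator Σ(Δx_t−Δx̄)(Δx_{t+1}−Δx̄) = -110.5088
Denominator Σ(Δx_t−Δx̄)² = 189.5686
r_1(Δx) = -110.5088 / 189.5686 = -0.583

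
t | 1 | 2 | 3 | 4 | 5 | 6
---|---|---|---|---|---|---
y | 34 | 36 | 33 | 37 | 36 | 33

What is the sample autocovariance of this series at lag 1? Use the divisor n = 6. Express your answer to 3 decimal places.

Mean ȳ = (34 + 36 + 33 + 37 + 36 + 33)/6 = 34.8333
Deviations: -0.8333, 1.1667, -1.8333, 2.1667, 1.1667, -1.8333
Σ_{t=1}^{5}(y_t−ȳ)(y_{t+1}−ȳ) = -6.6944
γ_1 = -6.6944 / 6 = -1.116

-1.116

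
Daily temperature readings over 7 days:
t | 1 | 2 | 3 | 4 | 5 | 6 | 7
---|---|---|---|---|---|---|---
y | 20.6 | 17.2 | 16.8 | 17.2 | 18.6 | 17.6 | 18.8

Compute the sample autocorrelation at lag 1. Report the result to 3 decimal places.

-0.087

Mean ȳ = (20.6 + 17.2 + 16.8 + 17.2 + 18.6 + 17.6 + 18.8)/7 = 18.1143
Deviations from mean: 2.4857, -0.9143, -1.3143, -0.9143, 0.4857, -0.5143, 0.6857
Numerator Σ_{t=1}^{6}(y_t−ȳ)(y_{t+1}−ȳ) = -0.9159
Denominator Σ(y_t−ȳ)² = 10.5486
r_1 = -0.9159 / 10.5486 = -0.087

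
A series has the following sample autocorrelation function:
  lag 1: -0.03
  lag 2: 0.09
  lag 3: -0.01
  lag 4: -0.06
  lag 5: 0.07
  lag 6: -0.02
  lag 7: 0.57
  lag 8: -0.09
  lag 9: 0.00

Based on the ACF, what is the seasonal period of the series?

7

The largest autocorrelation is r_7 = 0.57; the remaining lags stay at or below 0.09.
The dominant spike at lag 7 indicates a seasonal period of 7.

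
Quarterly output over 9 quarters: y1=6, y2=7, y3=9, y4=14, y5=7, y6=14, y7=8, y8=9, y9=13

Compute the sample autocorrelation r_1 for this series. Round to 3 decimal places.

Mean ȳ = (6 + 7 + 9 + 14 + 7 + 14 + 8 + 9 + 13)/9 = 9.6667
Numerator Σ_{t=1}^{8}(y_t−ȳ)(y_{t+1}−ȳ) = -22.7778
Denominator Σ(y_t−ȳ)² = 80.0000
r_1 = -22.7778 / 80.0000 = -0.285

-0.285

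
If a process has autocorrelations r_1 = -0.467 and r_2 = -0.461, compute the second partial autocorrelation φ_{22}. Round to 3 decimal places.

φ_{22} = (r_2 − r_1²) / (1 − r_1²)
r_1² = (-0.467)² = 0.218089
Numerator = -0.461 − 0.2181 = -0.6791; denominator = 1 − 0.2181 = 0.7819
φ_{22} = -0.6791 / 0.7819 = -0.868

-0.868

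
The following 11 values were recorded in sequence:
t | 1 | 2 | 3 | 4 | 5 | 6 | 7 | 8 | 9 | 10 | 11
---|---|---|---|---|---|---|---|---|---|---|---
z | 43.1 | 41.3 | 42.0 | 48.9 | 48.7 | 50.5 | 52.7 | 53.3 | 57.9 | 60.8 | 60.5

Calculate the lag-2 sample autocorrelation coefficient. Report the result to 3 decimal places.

Mean z̄ = (43.1 + 41.3 + 42.0 + 48.9 + 48.7 + 50.5 + 52.7 + 53.3 + 57.9 + 60.8 + 60.5)/11 = 50.8818
Numerator Σ_{t=1}^{9}(z_t−z̄)(z_{t+2}−z̄) = 207.5975
Denominator Σ(z_t−z̄)² = 489.3764
r_2 = 207.5975 / 489.3764 = 0.424

0.424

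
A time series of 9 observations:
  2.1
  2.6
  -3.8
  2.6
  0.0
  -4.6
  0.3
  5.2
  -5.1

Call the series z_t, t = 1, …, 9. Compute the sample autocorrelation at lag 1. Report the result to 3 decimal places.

-0.380

Mean z̄ = (2.1 + 2.6 − 3.8 + 2.6 + 0.0 − 4.6 + 0.3 + 5.2 − 5.1)/9 = -0.0778
Numerator Σ_{t=1}^{8}(z_t−z̄)(z_{t+1}−z̄) = -40.4672
Denominator Σ(z_t−z̄)² = 106.6156
r_1 = -40.4672 / 106.6156 = -0.380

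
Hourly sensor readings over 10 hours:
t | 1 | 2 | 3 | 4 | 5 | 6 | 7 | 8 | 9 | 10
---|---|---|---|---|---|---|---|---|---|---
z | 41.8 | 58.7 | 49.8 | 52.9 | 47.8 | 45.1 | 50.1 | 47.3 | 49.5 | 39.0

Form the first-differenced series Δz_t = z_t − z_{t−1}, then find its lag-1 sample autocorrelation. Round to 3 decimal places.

-0.432

First differences Δz: 16.9, -8.9, 3.1, -5.1, -2.7, 5.0, -2.8, 2.2, -10.5
Mean of differences = -0.3111
Numerator Σ(Δz_t−Δz̄)(Δz_{t+1}−Δz̄) = -239.7590
Denominator Σ(Δz_t−Δz̄)² = 554.7889
r_1(Δz) = -239.7590 / 554.7889 = -0.432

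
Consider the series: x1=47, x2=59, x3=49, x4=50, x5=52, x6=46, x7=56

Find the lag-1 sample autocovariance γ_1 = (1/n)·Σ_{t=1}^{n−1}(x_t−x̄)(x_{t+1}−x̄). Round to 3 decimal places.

-11.052

Mean x̄ = (47 + 59 + 49 + 50 + 52 + 46 + 56)/7 = 51.2857
Σ_{t=1}^{6}(x_t−x̄)(x_{t+1}−x̄) = -77.3673
γ_1 = -77.3673 / 7 = -11.052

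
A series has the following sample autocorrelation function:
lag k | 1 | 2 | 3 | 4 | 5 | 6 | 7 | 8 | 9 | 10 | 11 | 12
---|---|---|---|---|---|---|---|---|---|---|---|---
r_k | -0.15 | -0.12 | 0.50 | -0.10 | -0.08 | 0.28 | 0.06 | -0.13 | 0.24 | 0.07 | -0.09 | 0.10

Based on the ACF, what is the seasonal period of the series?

3

The largest autocorrelation is r_3 = 0.50, with weaker echoes at lags 6 (0.28) and 9 (0.24); the remaining lags stay at or below 0.10.
The dominant spike at lag 3 indicates a seasonal period of 3.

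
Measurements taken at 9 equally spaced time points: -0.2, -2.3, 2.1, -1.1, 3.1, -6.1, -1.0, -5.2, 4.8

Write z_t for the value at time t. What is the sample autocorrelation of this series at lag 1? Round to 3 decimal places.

Mean z̄ = (-0.2 − 2.3 + 2.1 − 1.1 + 3.1 − 6.1 − 1.0 − 5.2 + 4.8)/9 = -0.6556
Numerator Σ_{t=1}^{8}(z_t−z̄)(z_{t+1}−z̄) = -49.9731
Denominator Σ(z_t−z̄)² = 104.9822
r_1 = -49.9731 / 104.9822 = -0.476

-0.476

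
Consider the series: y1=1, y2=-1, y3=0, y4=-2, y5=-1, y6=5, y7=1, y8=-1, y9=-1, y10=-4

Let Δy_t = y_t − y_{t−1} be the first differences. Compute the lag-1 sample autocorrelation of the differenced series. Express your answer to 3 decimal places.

-0.226

First differences Δy: -2, 1, -2, 1, 6, -4, -2, 0, -3
Mean of differences = -0.5556
Numerator Σ(Δy_t−Δȳ)(Δy_{t+1}−Δȳ) = -16.3086
Denominator Σ(Δy_t−Δȳ)² = 72.2222
r_1(Δy) = -16.3086 / 72.2222 = -0.226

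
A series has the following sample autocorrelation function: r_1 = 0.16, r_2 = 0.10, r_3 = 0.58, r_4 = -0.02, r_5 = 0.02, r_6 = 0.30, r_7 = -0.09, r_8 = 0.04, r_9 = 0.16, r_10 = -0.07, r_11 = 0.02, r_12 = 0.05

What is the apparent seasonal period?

The largest autocorrelation is r_3 = 0.58, with a weaker echo at lag 6 (0.30); the remaining lags stay at or below 0.16.
The dominant spike at lag 3 indicates a seasonal period of 3.

3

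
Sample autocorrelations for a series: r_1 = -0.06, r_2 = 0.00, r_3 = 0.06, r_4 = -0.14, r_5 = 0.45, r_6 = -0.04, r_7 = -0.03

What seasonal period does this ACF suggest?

The largest autocorrelation is r_5 = 0.45; the remaining lags stay at or below 0.06.
The dominant spike at lag 5 indicates a seasonal period of 5.

5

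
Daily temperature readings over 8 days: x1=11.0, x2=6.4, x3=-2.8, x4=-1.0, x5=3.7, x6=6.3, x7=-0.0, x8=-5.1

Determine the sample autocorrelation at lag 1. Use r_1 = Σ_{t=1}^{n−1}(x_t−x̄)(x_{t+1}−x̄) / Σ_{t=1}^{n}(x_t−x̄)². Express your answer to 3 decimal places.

0.195

Mean x̄ = (11.0 + 6.4 − 2.8 − 1.0 + 3.7 + 6.3 − 0.0 − 5.1)/8 = 2.3125
Deviations from mean: 8.6875, 4.0875, -5.1125, -3.3125, 1.3875, 3.9875, -2.3125, -7.4125
Σ(x_t−x̄)(x_{t+1}−x̄) = (35.5102) + (-20.8973) + (16.9352) + (-4.5961) + (5.5327) + (-9.2211) + (17.1414) = 40.4048
Denominator Σ(x_t−x̄)² = 207.4088
r_1 = 40.4048 / 207.4088 = 0.195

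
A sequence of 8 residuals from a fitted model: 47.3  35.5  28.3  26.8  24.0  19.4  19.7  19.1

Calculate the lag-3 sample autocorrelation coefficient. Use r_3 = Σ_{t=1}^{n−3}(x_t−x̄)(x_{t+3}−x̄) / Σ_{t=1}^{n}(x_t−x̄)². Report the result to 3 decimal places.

Mean x̄ = (47.3 + 35.5 + 28.3 + 26.8 + 24.0 + 19.4 + 19.7 + 19.1)/8 = 27.5125
Σ(x_t−x̄)(x_{t+3}−x̄) = (-14.0986) + (-28.0561) + (-6.3886) + (5.5664) + (29.5489) = -13.4280
Denominator Σ(x_t−x̄)² = 666.4288
r_3 = -13.4280 / 666.4288 = -0.020

-0.020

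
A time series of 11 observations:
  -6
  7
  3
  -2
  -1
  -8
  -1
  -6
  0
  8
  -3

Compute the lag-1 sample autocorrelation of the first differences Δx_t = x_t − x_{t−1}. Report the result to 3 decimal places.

-0.358

First differences Δx: 13, -4, -5, 1, -7, 7, -5, 6, 8, -11
Mean of differences = 0.3000
Numerator Σ(Δx_t−Δx̄)(Δx_{t+1}−Δx̄) = -198.3900
Denominator Σ(Δx_t−Δx̄)² = 554.1000
r_1(Δx) = -198.3900 / 554.1000 = -0.358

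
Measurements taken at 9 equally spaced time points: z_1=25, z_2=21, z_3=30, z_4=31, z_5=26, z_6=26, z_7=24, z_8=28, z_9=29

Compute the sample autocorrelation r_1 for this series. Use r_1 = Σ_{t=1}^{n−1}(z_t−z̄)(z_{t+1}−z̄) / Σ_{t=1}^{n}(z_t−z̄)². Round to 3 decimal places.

Mean z̄ = (25 + 21 + 30 + 31 + 26 + 26 + 24 + 28 + 29)/9 = 26.6667
Numerator Σ_{t=1}^{8}(z_t−z̄)(z_{t+1}−z̄) = 3.8889
Denominator Σ(z_t−z̄)² = 80.0000
r_1 = 3.8889 / 80.0000 = 0.049

0.049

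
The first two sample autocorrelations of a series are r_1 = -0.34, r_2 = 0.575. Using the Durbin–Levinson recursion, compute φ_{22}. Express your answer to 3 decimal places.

φ_{22} = (r_2 − r_1²) / (1 − r_1²)
r_1² = (-0.34)² = 0.1156
Numerator = 0.575 − 0.1156 = 0.4594; denominator = 1 − 0.1156 = 0.8844
φ_{22} = 0.4594 / 0.8844 = 0.519

0.519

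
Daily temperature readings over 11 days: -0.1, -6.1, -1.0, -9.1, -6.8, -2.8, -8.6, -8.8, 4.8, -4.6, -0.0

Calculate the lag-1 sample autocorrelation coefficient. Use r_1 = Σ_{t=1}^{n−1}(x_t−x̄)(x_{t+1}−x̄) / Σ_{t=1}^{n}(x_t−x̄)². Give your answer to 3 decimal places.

-0.256

Mean x̄ = (-0.1 − 6.1 − 1.0 − 9.1 − 6.8 − 2.8 − 8.6 − 8.8 + 4.8 − 4.6 − 0.0)/11 = -3.9182
Numerator Σ_{t=1}^{10}(x_t−x̄)(x_{t+1}−x̄) = -51.6640
Denominator Σ(x_t−x̄)² = 201.8364
r_1 = -51.6640 / 201.8364 = -0.256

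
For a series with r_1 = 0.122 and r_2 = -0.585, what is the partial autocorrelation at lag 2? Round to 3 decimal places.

φ_{22} = (r_2 − r_1²) / (1 − r_1²)
r_1² = (0.122)² = 0.014884
Numerator = -0.585 − 0.0149 = -0.5999; denominator = 1 − 0.0149 = 0.9851
φ_{22} = -0.5999 / 0.9851 = -0.609

-0.609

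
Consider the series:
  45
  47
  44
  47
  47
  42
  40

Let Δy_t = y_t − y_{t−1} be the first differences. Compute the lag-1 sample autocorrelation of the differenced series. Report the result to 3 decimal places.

-0.211

First differences Δy: 2, -3, 3, 0, -5, -2
Mean of differences = -0.8333
Numerator Σ(Δy_t−Δȳ)(Δy_{t+1}−Δȳ) = -9.8611
Denominator Σ(Δy_t−Δȳ)² = 46.8333
r_1(Δy) = -9.8611 / 46.8333 = -0.211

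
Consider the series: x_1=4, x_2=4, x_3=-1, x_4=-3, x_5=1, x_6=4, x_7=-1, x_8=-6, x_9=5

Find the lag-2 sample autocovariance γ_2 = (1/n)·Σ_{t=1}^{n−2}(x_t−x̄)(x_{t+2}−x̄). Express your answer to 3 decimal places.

Mean x̄ = (4 + 4 − 1 − 3 + 1 + 4 − 1 − 6 + 5)/9 = 0.7778
Σ_{t=1}^{7}(x_t−x̄)(x_{t+2}−x̄) = -60.2099
γ_2 = -60.2099 / 9 = -6.690

-6.690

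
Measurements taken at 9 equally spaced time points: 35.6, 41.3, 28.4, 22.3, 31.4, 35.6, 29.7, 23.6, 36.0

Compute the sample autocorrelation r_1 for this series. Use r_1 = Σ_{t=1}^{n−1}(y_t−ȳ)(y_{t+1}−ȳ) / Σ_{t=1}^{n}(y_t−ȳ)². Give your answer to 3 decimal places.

0.034

Mean ȳ = (35.6 + 41.3 + 28.4 + 22.3 + 31.4 + 35.6 + 29.7 + 23.6 + 36.0)/9 = 31.5444
Numerator Σ_{t=1}^{8}(y_t−ȳ)(y_{t+1}−ȳ) = 10.4825
Denominator Σ(y_t−ȳ)² = 309.8022
r_1 = 10.4825 / 309.8022 = 0.034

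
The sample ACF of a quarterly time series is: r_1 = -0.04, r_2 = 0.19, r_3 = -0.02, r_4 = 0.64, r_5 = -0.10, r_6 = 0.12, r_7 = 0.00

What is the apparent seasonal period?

4

The largest autocorrelation is r_4 = 0.64; the remaining lags stay at or below 0.19.
The dominant spike at lag 4 indicates a seasonal period of 4.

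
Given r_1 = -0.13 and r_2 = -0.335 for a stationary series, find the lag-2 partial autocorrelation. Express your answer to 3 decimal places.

φ_{22} = (r_2 − r_1²) / (1 − r_1²)
r_1² = (-0.13)² = 0.0169
Numerator = -0.335 − 0.0169 = -0.3519; denominator = 1 − 0.0169 = 0.9831
φ_{22} = -0.3519 / 0.9831 = -0.358

-0.358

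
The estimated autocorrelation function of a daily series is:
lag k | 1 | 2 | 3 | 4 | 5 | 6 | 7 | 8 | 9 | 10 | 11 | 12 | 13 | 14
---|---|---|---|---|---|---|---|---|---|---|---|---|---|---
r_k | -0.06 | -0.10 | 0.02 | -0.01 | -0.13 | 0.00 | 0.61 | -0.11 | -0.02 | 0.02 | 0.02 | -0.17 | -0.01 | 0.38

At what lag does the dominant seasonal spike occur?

7

The largest autocorrelation is r_7 = 0.61, with a weaker echo at lag 14 (0.38); the remaining lags stay at or below 0.02.
The dominant spike at lag 7 indicates a seasonal period of 7.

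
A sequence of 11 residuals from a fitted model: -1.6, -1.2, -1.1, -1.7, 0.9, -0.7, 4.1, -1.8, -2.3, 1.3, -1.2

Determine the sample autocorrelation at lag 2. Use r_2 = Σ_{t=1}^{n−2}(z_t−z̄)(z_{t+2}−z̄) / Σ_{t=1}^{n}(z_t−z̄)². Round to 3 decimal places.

Mean z̄ = (-1.6 − 1.2 − 1.1 − 1.7 + 0.9 − 0.7 + 4.1 − 1.8 − 2.3 + 1.3 − 1.2)/11 = -0.4818
Numerator Σ_{t=1}^{9}(z_t−z̄)(z_{t+2}−z̄) = -1.7770
Denominator Σ(z_t−z̄)² = 35.3164
r_2 = -1.7770 / 35.3164 = -0.050

-0.050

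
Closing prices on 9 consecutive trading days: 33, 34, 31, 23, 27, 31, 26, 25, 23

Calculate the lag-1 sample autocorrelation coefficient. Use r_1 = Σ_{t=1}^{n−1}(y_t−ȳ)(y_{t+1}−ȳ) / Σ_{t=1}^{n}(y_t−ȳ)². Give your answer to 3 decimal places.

Mean ȳ = (33 + 34 + 31 + 23 + 27 + 31 + 26 + 25 + 23)/9 = 28.1111
Numerator Σ_{t=1}^{8}(y_t−ȳ)(y_{t+1}−ȳ) = 49.8765
Denominator Σ(y_t−ȳ)² = 142.8889
r_1 = 49.8765 / 142.8889 = 0.349

0.349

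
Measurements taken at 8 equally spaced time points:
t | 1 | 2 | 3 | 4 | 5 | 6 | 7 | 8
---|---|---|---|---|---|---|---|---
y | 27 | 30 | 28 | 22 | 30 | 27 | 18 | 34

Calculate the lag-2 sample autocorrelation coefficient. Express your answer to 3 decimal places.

Mean ȳ = (27 + 30 + 28 + 22 + 30 + 27 + 18 + 34)/8 = 27.0000
Deviations from mean: 0.0000, 3.0000, 1.0000, -5.0000, 3.0000, 0.0000, -9.0000, 7.0000
Σ(y_t−ȳ)(y_{t+2}−ȳ) = (0.0000) + (-15.0000) + (3.0000) + (0.0000) + (-27.0000) + (0.0000) = -39.0000
Denominator Σ(y_t−ȳ)² = 174.0000
r_2 = -39.0000 / 174.0000 = -0.224

-0.224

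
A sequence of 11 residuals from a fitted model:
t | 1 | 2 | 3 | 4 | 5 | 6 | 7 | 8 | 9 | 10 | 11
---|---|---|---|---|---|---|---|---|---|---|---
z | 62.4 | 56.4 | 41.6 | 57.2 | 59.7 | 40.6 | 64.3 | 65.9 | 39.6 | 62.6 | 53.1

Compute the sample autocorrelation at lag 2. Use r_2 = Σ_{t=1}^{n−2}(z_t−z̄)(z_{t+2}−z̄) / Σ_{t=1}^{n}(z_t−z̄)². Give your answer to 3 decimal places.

-0.346

Mean z̄ = (62.4 + 56.4 + 41.6 + 57.2 + 59.7 + 40.6 + 64.3 + 65.9 + 39.6 + 62.6 + 53.1)/11 = 54.8545
Numerator Σ_{t=1}^{9}(z_t−z̄)(z_{t+2}−z̄) = -337.4941
Denominator Σ(z_t−z̄)² = 974.1673
r_2 = -337.4941 / 974.1673 = -0.346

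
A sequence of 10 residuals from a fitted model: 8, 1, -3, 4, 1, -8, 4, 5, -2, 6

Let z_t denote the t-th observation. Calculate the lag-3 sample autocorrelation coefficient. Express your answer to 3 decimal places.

Mean z̄ = (8 + 1 − 3 + 4 + 1 − 8 + 4 + 5 − 2 + 6)/10 = 1.6000
Σ(z_t−z̄)(z_{t+3}−z̄) = (15.3600) + (0.3600) + (44.1600) + (5.7600) + (-2.0400) + (34.5600) + (10.5600) = 108.7200
Denominator Σ(z_t−z̄)² = 210.4000
r_3 = 108.7200 / 210.4000 = 0.517

0.517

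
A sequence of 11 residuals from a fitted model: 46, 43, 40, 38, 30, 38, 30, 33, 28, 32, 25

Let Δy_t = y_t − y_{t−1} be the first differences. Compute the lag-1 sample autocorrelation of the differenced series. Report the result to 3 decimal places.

First differences Δy: -3, -3, -2, -8, 8, -8, 3, -5, 4, -7
Mean of differences = -2.1000
Numerator Σ(Δy_t−Δȳ)(Δy_{t+1}−Δȳ) = -211.5100
Denominator Σ(Δy_t−Δȳ)² = 268.9000
r_1(Δy) = -211.5100 / 268.9000 = -0.787

-0.787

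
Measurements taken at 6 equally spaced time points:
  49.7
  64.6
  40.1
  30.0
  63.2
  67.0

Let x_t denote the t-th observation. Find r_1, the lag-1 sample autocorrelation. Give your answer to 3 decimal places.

Mean x̄ = (49.7 + 64.6 + 40.1 + 30.0 + 63.2 + 67.0)/6 = 52.4333
Σ(x_t−x̄)(x_{t+1}−x̄) = (-33.2556) + (-150.0556) + (276.6778) + (-241.5322) + (156.8344) = 8.6689
Denominator Σ(x_t−x̄)² = 1138.9733
r_1 = 8.6689 / 1138.9733 = 0.008

0.008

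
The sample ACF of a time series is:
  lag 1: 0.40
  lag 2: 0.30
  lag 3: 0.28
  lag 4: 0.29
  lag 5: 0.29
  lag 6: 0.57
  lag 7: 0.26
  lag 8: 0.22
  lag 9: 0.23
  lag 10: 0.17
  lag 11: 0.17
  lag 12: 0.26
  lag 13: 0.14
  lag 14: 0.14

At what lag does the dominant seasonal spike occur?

The largest autocorrelation is r_6 = 0.57; the remaining lags stay at or below 0.40. The elevated value at lag 1 (0.40), dropping to 0.30 at lag 2, reflects decaying short-term dependence rather than seasonality.
The dominant spike at lag 6 indicates a seasonal period of 6.

6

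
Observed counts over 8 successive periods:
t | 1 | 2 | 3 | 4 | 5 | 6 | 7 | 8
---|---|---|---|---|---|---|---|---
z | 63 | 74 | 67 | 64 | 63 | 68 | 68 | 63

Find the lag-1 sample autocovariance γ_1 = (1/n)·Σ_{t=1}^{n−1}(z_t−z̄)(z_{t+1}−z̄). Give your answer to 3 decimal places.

-2.758

Mean z̄ = (63 + 74 + 67 + 64 + 63 + 68 + 68 + 63)/8 = 66.2500
Σ_{t=1}^{7}(z_t−z̄)(z_{t+1}−z̄) = -22.0625
γ_1 = -22.0625 / 8 = -2.758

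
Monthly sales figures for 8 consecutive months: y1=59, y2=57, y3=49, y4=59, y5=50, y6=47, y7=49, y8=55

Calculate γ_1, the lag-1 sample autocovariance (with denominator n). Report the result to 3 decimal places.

Mean ȳ = (59 + 57 + 49 + 59 + 50 + 47 + 49 + 55)/8 = 53.1250
Σ_{t=1}^{7}(y_t−ȳ)(y_{t+1}−ȳ) = 0.8594
γ_1 = 0.8594 / 8 = 0.107

0.107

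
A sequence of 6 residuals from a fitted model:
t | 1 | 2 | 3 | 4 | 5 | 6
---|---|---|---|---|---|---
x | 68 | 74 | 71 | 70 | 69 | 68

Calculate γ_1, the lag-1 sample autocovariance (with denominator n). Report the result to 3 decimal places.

Mean x̄ = (68 + 74 + 71 + 70 + 69 + 68)/6 = 70.0000
Deviations: -2.0000, 4.0000, 1.0000, 0.0000, -1.0000, -2.0000
Σ_{t=1}^{5}(x_t−x̄)(x_{t+1}−x̄) = -2.0000
γ_1 = -2.0000 / 6 = -0.333

-0.333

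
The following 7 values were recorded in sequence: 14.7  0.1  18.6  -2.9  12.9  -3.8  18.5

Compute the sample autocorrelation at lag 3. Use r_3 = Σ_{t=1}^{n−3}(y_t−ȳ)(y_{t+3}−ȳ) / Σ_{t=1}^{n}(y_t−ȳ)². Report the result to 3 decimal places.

-0.570

Mean ȳ = (14.7 + 0.1 + 18.6 − 2.9 + 12.9 − 3.8 + 18.5)/7 = 8.3000
Deviations from mean: 6.4000, -8.2000, 10.3000, -11.2000, 4.6000, -12.1000, 10.2000
Numerator Σ_{t=1}^{4}(y_t−ȳ)(y_{t+3}−ȳ) = -348.2700
Denominator Σ(y_t−ȳ)² = 611.3400
r_3 = -348.2700 / 611.3400 = -0.570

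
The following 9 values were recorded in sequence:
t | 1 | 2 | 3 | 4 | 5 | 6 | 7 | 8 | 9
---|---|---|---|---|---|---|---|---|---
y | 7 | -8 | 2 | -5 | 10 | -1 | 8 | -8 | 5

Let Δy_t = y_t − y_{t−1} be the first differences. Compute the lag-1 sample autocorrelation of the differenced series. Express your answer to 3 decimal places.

-0.768

First differences Δy: -15, 10, -7, 15, -11, 9, -16, 13
Mean of differences = -0.2500
Numerator Σ(Δy_t−Δȳ)(Δy_{t+1}−Δȳ) = -941.0625
Denominator Σ(Δy_t−Δȳ)² = 1225.5000
r_1(Δy) = -941.0625 / 1225.5000 = -0.768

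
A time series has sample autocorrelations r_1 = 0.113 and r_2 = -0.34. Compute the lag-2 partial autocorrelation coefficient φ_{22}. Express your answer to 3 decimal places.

φ_{22} = (r_2 − r_1²) / (1 − r_1²)
r_1² = (0.113)² = 0.012769
Numerator = -0.34 − 0.0128 = -0.3528; denominator = 1 − 0.0128 = 0.9872
φ_{22} = -0.3528 / 0.9872 = -0.357

-0.357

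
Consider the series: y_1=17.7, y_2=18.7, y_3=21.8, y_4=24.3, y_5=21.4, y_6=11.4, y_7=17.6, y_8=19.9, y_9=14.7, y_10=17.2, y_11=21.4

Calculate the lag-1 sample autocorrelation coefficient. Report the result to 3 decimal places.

Mean ȳ = (17.7 + 18.7 + 21.8 + 24.3 + 21.4 + 11.4 + 17.6 + 19.9 + 14.7 + 17.2 + 21.4)/11 = 18.7364
Numerator Σ_{t=1}^{10}(y_t−ȳ)(y_{t+1}−ȳ) = 16.6760
Denominator Σ(y_t−ȳ)² = 130.7255
r_1 = 16.6760 / 130.7255 = 0.128

0.128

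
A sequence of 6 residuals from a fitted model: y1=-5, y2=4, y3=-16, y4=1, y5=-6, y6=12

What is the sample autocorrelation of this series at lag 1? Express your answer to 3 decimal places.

-0.453

Mean ȳ = (-5 + 4 − 16 + 1 − 6 + 12)/6 = -1.6667
Deviations from mean: -3.3333, 5.6667, -14.3333, 2.6667, -4.3333, 13.6667
Σ(y_t−ȳ)(y_{t+1}−ȳ) = (-18.8889) + (-81.2222) + (-38.2222) + (-11.5556) + (-59.2222) = -209.1111
Denominator Σ(y_t−ȳ)² = 461.3333
r_1 = -209.1111 / 461.3333 = -0.453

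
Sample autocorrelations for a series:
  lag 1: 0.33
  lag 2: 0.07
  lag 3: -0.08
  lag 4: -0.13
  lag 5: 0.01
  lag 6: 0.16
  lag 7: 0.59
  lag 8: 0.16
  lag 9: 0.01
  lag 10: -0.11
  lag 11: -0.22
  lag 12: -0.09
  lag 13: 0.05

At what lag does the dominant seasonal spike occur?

7

The largest autocorrelation is r_7 = 0.59; the remaining lags stay at or below 0.33. The elevated value at lag 1 (0.33), dropping to 0.07 at lag 2, reflects decaying short-term dependence rather than seasonality.
The dominant spike at lag 7 indicates a seasonal period of 7.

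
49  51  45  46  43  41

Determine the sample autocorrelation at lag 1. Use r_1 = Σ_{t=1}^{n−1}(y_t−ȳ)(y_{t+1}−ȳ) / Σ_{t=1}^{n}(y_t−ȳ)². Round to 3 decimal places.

Mean ȳ = (49 + 51 + 45 + 46 + 43 + 41)/6 = 45.8333
Deviations from mean: 3.1667, 5.1667, -0.8333, 0.1667, -2.8333, -4.8333
Σ(y_t−ȳ)(y_{t+1}−ȳ) = (16.3611) + (-4.3056) + (-0.1389) + (-0.4722) + (13.6944) = 25.1389
Denominator Σ(y_t−ȳ)² = 68.8333
r_1 = 25.1389 / 68.8333 = 0.365

0.365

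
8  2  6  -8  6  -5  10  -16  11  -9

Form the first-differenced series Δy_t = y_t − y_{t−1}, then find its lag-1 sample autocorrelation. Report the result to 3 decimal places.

First differences Δy: -6, 4, -14, 14, -11, 15, -26, 27, -20
Mean of differences = -1.8889
Numerator Σ(Δy_t−Δȳ)(Δy_{t+1}−Δȳ) = -2213.5679
Denominator Σ(Δy_t−Δȳ)² = 2562.8889
r_1(Δy) = -2213.5679 / 2562.8889 = -0.864

-0.864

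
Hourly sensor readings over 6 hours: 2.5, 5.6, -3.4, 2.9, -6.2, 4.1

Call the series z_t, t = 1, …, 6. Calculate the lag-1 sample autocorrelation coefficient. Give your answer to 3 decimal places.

Mean z̄ = (2.5 + 5.6 − 3.4 + 2.9 − 6.2 + 4.1)/6 = 0.9167
Deviations from mean: 1.5833, 4.6833, -4.3167, 1.9833, -7.1167, 3.1833
Numerator Σ_{t=1}^{5}(z_t−z̄)(z_{t+1}−z̄) = -58.1319
Denominator Σ(z_t−z̄)² = 107.7883
r_1 = -58.1319 / 107.7883 = -0.539

-0.539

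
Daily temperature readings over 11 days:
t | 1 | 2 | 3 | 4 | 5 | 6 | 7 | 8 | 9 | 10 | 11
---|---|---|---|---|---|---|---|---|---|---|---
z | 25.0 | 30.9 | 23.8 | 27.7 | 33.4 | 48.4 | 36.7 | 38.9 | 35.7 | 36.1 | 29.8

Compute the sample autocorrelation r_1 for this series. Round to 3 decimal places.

Mean z̄ = (25.0 + 30.9 + 23.8 + 27.7 + 33.4 + 48.4 + 36.7 + 38.9 + 35.7 + 36.1 + 29.8)/11 = 33.3091
Numerator Σ_{t=1}^{10}(z_t−z̄)(z_{t+1}−z̄) = 177.5017
Denominator Σ(z_t−z̄)² = 493.0491
r_1 = 177.5017 / 493.0491 = 0.360

0.360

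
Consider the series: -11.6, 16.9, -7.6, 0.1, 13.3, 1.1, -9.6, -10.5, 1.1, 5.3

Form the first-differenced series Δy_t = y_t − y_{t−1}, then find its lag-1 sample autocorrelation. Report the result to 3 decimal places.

-0.365

First differences Δy: 28.5, -24.5, 7.7, 13.2, -12.2, -10.7, -0.9, 11.6, 4.2
Mean of differences = 1.8778
Numerator Σ(Δy_t−Δȳ)(Δy_{t+1}−Δȳ) = -741.7072
Denominator Σ(Δy_t−Δȳ)² = 2030.6356
r_1(Δy) = -741.7072 / 2030.6356 = -0.365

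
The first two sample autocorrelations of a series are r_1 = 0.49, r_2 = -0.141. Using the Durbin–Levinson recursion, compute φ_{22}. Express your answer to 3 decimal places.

-0.502

φ_{22} = (r_2 − r_1²) / (1 − r_1²)
r_1² = (0.49)² = 0.2401
Numerator = -0.141 − 0.2401 = -0.3811; denominator = 1 − 0.2401 = 0.7599
φ_{22} = -0.3811 / 0.7599 = -0.502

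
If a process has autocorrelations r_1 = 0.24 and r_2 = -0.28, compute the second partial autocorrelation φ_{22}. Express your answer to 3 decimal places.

-0.358

φ_{22} = (r_2 − r_1²) / (1 − r_1²)
r_1² = (0.24)² = 0.0576
Numerator = -0.28 − 0.0576 = -0.3376; denominator = 1 − 0.0576 = 0.9424
φ_{22} = -0.3376 / 0.9424 = -0.358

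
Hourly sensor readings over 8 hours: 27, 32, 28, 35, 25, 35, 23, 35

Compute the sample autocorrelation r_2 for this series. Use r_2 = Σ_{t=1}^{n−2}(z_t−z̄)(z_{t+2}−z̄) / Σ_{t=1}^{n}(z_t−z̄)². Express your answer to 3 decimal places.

0.669

Mean z̄ = (27 + 32 + 28 + 35 + 25 + 35 + 23 + 35)/8 = 30.0000
Deviations from mean: -3.0000, 2.0000, -2.0000, 5.0000, -5.0000, 5.0000, -7.0000, 5.0000
Σ(z_t−z̄)(z_{t+2}−z̄) = (6.0000) + (10.0000) + (10.0000) + (25.0000) + (35.0000) + (25.0000) = 111.0000
Denominator Σ(z_t−z̄)² = 166.0000
r_2 = 111.0000 / 166.0000 = 0.669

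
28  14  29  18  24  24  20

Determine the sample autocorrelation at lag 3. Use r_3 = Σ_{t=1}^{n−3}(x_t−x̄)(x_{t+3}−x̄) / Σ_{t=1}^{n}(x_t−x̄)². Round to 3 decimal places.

-0.096

Mean x̄ = (28 + 14 + 29 + 18 + 24 + 24 + 20)/7 = 22.4286
Deviations from mean: 5.5714, -8.4286, 6.5714, -4.4286, 1.5714, 1.5714, -2.4286
Σ(x_t−x̄)(x_{t+3}−x̄) = (-24.6735) + (-13.2449) + (10.3265) + (10.7551) = -16.8367
Denominator Σ(x_t−x̄)² = 175.7143
r_3 = -16.8367 / 175.7143 = -0.096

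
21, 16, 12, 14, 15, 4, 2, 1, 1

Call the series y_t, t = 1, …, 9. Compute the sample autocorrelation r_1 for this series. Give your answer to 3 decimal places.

0.593

Mean ȳ = (21 + 16 + 12 + 14 + 15 + 4 + 2 + 1 + 1)/9 = 9.5556
Numerator Σ_{t=1}^{8}(y_t−ȳ)(y_{t+1}−ȳ) = 274.1358
Denominator Σ(y_t−ȳ)² = 462.2222
r_1 = 274.1358 / 462.2222 = 0.593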